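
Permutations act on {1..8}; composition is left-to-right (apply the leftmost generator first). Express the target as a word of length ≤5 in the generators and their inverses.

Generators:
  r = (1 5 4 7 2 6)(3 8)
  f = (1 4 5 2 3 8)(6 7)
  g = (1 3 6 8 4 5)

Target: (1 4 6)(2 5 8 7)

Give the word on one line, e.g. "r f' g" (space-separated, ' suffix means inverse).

  after r': (1 6 2 7 4 5)(3 8)
  after f: (1 7 5 4 2 6 3)
  after r': (1 4 7)(3 6 8)
  after g: (1 5)(3 8 6 4 7)
  after f': (1 4 6)(2 5 8 7)

r' f r' g f'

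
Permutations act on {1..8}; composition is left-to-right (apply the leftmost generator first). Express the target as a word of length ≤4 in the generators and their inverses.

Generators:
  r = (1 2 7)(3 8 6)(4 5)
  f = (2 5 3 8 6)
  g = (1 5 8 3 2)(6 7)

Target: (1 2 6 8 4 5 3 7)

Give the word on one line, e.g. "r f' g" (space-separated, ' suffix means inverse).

  after f': (2 6 8 3 5)
  after f': (2 8 5 6 3)
  after r: (1 2 6 8 4 5 3 7)

f' f' r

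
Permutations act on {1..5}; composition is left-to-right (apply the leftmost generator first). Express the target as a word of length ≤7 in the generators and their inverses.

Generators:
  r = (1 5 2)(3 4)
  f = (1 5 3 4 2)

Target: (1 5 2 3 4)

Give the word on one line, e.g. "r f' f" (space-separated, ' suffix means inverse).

r r f r' r'

  after r: (1 5 2)(3 4)
  after r: (1 2 5)
  after f: (2 3 4)
  after r': (1 2 4 5)
  after r': (1 5 2 3 4)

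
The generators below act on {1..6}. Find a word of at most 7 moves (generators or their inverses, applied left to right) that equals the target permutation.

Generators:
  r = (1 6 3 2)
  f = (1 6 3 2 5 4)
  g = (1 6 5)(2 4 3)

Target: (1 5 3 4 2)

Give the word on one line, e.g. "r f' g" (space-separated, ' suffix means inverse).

g f' g g r'

  after g: (1 6 5)(2 4 3)
  after f': (2 5 4 6)
  after g: (1 6 4 5 3 2)
  after g: (1 5 2 6 3 4)
  after r': (1 5 3 4 2)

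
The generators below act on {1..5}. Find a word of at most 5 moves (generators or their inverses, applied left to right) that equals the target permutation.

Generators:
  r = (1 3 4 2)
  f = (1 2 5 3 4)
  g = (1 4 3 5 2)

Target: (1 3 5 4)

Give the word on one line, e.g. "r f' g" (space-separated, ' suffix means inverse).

  after r': (1 2 4 3)
  after r': (1 4)(2 3)
  after f: (2 4)(3 5)
  after r: (1 3 5 4)

r' r' f r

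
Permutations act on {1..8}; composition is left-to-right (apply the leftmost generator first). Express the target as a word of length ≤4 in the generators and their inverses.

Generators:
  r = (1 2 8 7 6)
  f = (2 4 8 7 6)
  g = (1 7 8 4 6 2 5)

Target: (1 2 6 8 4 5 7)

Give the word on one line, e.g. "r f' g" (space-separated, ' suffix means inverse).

  after g: (1 7 8 4 6 2 5)
  after r: (1 6 8 4)(2 5)
  after g': (1 4 5 6 7)
  after f': (1 2 6 8 4 5 7)

g r g' f'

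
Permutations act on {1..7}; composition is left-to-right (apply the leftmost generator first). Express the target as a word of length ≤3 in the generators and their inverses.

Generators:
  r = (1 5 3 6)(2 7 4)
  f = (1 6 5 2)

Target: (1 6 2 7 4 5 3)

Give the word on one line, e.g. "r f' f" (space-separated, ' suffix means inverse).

  after r: (1 5 3 6)(2 7 4)
  after f': (1 6 2 7 4 5 3)

r f'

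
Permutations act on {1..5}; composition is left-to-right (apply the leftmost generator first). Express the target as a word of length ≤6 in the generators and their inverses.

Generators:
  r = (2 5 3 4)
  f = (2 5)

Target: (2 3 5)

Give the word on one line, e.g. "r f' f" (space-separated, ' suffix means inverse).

f' r' f' r

  after f': (2 5)
  after r': (3 5 4)
  after f': (2 5 4 3)
  after r: (2 3 5)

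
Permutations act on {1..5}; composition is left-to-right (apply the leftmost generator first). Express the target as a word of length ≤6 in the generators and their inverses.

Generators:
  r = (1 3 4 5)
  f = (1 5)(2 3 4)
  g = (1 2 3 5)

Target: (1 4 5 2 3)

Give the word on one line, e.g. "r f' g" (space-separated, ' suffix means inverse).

g f' r' f

  after g: (1 2 3 5)
  after f': (1 4 3)
  after r': (1 3 5 4)
  after f: (1 4 5 2 3)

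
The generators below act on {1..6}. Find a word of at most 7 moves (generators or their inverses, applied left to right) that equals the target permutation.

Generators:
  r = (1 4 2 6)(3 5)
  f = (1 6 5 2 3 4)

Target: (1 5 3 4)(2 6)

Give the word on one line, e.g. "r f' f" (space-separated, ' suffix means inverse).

  after f: (1 6 5 2 3 4)
  after r: (2 5 6 3)
  after r: (1 4 2 3 6 5)
  after r: (1 2 5 4 6 3)
  after f': (1 5 3 4)(2 6)

f r r r f'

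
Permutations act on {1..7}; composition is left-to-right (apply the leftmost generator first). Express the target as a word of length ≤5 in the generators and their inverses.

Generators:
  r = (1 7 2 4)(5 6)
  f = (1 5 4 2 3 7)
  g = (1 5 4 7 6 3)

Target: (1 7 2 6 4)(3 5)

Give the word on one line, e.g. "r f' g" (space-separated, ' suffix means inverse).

  after f': (1 7 3 2 4 5)
  after f': (1 3 4)(2 5 7)
  after r: (1 3)(2 6 5)(4 7)
  after f: (1 7 2 6 4)(3 5)

f' f' r f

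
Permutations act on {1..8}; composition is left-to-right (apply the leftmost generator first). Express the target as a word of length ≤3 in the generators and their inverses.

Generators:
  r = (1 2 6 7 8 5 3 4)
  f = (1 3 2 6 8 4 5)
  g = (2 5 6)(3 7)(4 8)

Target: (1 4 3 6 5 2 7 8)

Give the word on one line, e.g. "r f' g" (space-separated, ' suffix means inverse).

f r

  after f: (1 3 2 6 8 4 5)
  after r: (1 4 3 6 5 2 7 8)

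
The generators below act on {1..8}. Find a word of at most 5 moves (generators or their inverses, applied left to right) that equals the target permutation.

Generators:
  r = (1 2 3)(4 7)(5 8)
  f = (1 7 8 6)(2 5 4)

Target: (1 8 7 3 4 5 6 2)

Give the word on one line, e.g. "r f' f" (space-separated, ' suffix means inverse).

  after r: (1 2 3)(4 7)(5 8)
  after f: (1 5 6)(2 3 7)(4 8)
  after r: (1 8 7 3 4 5 6 2)

r f r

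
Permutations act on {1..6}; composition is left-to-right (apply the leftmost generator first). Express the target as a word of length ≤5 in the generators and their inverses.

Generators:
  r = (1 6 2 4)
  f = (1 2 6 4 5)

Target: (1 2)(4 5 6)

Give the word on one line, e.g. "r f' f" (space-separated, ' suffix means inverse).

  after r': (1 4 2 6)
  after f': (1 6 5 4)
  after f': (1 2)(4 5 6)

r' f' f'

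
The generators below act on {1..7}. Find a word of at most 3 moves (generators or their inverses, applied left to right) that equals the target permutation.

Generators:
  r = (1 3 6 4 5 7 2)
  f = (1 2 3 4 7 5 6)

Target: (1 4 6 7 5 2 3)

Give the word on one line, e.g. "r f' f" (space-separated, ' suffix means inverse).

  after f': (1 6 5 7 4 3 2)
  after r: (1 4 6 7 5 2 3)

f' r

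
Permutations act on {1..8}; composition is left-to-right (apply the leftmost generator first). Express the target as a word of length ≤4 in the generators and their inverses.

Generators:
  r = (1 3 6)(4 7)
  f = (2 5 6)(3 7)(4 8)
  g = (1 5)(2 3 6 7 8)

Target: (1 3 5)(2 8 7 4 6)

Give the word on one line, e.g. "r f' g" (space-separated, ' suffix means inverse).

  after r': (1 6 3)(4 7)
  after g': (1 3 5)(2 8 7 4 6)

r' g'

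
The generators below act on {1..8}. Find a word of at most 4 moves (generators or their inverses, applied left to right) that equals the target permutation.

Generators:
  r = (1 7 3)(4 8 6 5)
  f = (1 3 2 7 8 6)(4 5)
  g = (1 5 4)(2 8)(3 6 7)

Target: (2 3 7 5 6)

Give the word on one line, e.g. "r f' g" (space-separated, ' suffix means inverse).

  after g': (1 4 5)(2 8)(3 7 6)
  after r: (1 8 2 6)(5 7)
  after f: (1 6 3 2)(4 5 8 7)
  after f: (2 3 7 5 6)

g' r f f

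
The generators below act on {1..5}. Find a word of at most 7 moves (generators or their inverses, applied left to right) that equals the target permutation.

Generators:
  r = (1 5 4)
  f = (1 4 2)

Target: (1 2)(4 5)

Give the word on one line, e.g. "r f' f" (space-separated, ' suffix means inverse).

  after r: (1 5 4)
  after f: (1 5 2)
  after r: (1 4)(2 5)
  after f: (1 2 5)
  after r': (1 2)(4 5)

r f r f r'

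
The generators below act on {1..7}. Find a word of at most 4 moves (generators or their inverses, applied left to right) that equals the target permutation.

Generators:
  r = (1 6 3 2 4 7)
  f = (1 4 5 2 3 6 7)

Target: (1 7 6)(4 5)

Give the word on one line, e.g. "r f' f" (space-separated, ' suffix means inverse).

  after f: (1 4 5 2 3 6 7)
  after r: (1 7 6)(4 5)

f r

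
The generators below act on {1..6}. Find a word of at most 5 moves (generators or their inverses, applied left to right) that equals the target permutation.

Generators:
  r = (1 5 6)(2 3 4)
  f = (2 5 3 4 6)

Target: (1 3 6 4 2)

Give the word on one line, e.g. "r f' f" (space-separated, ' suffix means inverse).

r' f r

  after r': (1 6 5)(2 4 3)
  after f: (1 2 6 3 5)
  after r: (1 3 6 4 2)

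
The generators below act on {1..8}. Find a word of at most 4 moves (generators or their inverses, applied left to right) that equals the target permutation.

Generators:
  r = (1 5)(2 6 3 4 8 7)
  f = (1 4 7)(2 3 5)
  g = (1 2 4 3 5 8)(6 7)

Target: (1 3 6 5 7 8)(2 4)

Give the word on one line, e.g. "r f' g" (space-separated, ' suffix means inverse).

r' f'

  after r': (1 5)(2 7 8 4 3 6)
  after f': (1 3 6 5 7 8)(2 4)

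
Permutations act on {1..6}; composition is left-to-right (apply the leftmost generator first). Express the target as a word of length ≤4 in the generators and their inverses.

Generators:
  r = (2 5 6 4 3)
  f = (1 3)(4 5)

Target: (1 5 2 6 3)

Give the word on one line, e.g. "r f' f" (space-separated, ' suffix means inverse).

f' r r

  after f': (1 3)(4 5)
  after r: (1 2 5 3)(4 6)
  after r: (1 5 2 6 3)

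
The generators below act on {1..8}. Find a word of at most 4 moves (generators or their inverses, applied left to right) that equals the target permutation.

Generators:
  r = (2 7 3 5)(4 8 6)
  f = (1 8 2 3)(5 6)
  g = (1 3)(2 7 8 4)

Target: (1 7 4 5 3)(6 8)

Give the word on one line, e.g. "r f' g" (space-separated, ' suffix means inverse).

  after g: (1 3)(2 7 8 4)
  after r': (1 7 4 5 3)(6 8)

g r'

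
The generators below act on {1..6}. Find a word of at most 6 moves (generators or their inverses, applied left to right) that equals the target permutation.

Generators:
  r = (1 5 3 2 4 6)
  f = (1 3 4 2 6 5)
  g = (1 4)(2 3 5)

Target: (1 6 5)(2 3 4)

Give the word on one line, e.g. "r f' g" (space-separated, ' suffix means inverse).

  after f: (1 3 4 2 6 5)
  after r': (1 5 6)(2 4 3)
  after f: (3 6)
  after r': (1 6 5)(2 3 4)

f r' f r'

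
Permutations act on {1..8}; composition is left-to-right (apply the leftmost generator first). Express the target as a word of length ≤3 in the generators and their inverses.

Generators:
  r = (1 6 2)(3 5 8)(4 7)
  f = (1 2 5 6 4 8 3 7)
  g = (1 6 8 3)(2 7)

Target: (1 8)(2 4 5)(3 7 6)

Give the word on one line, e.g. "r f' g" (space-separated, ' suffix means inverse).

f' r f

  after f': (1 7 3 8 4 6 5 2)
  after r: (1 4 2 6 8 7 5)
  after f: (1 8)(2 4 5)(3 7 6)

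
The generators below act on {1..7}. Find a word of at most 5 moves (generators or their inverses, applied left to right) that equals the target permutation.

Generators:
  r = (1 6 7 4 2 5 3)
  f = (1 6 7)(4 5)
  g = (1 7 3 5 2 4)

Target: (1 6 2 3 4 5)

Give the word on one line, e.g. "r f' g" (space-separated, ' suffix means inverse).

  after f: (1 6 7)(4 5)
  after f: (1 7 6)
  after g': (2 5 3 7 6 4)
  after r: (1 6 2 3 4 5)

f f g' r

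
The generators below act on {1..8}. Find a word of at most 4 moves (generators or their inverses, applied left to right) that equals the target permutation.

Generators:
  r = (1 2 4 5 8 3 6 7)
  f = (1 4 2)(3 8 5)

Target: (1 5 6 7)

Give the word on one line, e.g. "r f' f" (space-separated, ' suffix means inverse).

  after f: (1 4 2)(3 8 5)
  after r: (1 5 6 7)

f r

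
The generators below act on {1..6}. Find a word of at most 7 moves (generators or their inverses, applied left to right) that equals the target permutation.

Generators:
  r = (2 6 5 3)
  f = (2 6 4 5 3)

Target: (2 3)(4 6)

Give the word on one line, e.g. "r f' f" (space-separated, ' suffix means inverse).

  after r: (2 6 5 3)
  after f: (2 4 5)(3 6)
  after r: (2 4 3 5 6)
  after f: (2 5 4)
  after f: (2 3)(4 6)

r f r f f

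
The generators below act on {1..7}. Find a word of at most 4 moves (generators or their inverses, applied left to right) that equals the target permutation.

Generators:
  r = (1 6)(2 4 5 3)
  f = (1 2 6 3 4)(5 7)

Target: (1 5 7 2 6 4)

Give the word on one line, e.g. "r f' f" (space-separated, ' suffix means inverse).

  after f: (1 2 6 3 4)(5 7)
  after r: (1 4 6 2)(3 5 7)
  after r: (1 5 7 2 6 4)

f r r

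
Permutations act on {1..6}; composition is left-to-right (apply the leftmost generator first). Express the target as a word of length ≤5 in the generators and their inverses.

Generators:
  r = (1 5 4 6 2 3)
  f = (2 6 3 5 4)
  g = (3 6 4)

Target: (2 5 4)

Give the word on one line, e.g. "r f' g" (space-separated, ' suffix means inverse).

  after g: (3 6 4)
  after f': (2 4 6 5 3)
  after g: (2 3)(5 6)
  after f: (2 5 3 6 4)
  after g': (2 5 4)

g f' g f g'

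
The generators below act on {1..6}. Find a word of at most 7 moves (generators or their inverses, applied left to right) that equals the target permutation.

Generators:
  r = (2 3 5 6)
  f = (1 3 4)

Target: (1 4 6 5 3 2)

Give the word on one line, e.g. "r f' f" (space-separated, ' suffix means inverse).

  after r: (2 3 5 6)
  after f: (1 3 5 6 2 4)
  after f: (1 4 3 5 6 2)
  after r': (1 4 2)
  after r': (1 4 6 5 3 2)

r f f r' r'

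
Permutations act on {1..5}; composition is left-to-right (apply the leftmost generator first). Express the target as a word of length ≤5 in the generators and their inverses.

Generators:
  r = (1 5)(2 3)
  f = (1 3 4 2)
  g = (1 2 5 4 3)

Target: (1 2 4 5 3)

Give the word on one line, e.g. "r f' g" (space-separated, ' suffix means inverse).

  after r': (1 5)(2 3)
  after f: (1 5 3)(2 4)
  after g: (1 4 5)(2 3)
  after f: (1 2 4 5 3)

r' f g f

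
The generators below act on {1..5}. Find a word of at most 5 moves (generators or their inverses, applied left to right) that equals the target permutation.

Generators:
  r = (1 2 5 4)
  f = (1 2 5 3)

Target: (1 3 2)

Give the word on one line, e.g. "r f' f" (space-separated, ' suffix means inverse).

r' r' f r

  after r': (1 4 5 2)
  after r': (1 5)(2 4)
  after f: (1 3)(2 4 5)
  after r: (1 3 2)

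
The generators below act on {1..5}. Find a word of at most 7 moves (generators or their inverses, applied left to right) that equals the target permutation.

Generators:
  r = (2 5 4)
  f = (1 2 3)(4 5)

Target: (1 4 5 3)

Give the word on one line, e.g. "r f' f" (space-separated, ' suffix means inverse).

  after r: (2 5 4)
  after r: (2 4 5)
  after f: (1 2 5 3)
  after r: (1 5 3)(2 4)
  after r: (1 4 5 3)

r r f r r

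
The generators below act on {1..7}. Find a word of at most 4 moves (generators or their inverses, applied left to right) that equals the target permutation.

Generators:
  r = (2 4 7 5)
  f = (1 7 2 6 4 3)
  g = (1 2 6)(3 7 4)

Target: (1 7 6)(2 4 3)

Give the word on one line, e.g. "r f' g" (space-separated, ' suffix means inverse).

  after g: (1 2 6)(3 7 4)
  after g: (1 6 2)(3 4 7)
  after f': (1 2 3 6 7 4)
  after f': (1 7 6)(2 4 3)

g g f' f'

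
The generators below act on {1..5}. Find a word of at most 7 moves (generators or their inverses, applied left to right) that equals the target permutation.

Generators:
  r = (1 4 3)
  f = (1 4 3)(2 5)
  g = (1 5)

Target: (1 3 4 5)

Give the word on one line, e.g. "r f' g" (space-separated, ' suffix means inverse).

r' g' r' f' f'

  after r': (1 3 4)
  after g': (1 3 4 5)
  after r': (1 4 5 3)
  after f': (2 5 4)
  after f': (1 3 4 5)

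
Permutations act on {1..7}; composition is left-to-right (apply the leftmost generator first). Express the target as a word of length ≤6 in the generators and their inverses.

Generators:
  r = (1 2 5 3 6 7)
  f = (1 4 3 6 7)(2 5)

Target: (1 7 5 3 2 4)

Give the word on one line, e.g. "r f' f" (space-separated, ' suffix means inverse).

f' f' r' f r

  after f': (1 7 6 3 4)(2 5)
  after f': (1 6 4 7 3)
  after r': (1 3 7 5 2)(4 6)
  after f: (1 6 3)(2 4 7)
  after r: (1 7 5 3 2 4)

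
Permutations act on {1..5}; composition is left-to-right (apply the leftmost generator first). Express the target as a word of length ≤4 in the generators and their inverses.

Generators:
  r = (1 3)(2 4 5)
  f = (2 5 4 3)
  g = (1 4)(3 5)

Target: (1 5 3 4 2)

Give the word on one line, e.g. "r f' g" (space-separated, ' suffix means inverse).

f g' r

  after f: (2 5 4 3)
  after g': (1 4 5)(2 3)
  after r: (1 5 3 4 2)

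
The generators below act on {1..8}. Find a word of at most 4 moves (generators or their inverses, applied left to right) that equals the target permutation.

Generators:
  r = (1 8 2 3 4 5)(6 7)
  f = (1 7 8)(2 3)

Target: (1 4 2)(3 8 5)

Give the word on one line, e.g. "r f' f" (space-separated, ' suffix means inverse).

r' r'

  after r': (1 5 4 3 2 8)(6 7)
  after r': (1 4 2)(3 8 5)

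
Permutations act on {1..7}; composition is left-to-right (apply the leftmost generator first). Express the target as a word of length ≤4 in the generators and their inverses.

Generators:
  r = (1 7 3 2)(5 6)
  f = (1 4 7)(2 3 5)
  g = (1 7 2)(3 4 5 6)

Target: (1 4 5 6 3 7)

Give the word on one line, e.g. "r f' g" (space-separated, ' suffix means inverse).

r r g

  after r: (1 7 3 2)(5 6)
  after r: (1 3)(2 7)
  after g: (1 4 5 6 3 7)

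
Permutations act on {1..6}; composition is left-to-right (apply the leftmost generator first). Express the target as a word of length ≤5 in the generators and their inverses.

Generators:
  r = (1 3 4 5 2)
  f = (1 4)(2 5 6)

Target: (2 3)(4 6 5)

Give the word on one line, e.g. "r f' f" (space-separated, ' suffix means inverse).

r r f'

  after r: (1 3 4 5 2)
  after r: (1 4 2 3 5)
  after f': (2 3)(4 6 5)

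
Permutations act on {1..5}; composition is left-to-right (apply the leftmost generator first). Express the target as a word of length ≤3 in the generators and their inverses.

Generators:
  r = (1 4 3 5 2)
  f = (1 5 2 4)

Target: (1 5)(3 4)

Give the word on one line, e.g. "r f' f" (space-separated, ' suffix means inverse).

r f f

  after r: (1 4 3 5 2)
  after f: (2 5 4 3)
  after f: (1 5)(3 4)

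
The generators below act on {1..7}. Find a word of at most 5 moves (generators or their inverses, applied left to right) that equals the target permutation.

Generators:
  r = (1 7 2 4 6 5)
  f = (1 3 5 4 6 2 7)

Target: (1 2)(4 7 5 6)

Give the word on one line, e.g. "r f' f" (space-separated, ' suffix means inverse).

  after r': (1 5 6 4 2 7)
  after f: (1 4 7 3 5 2)
  after r: (1 6 5 4 2 7 3)
  after f: (1 2)(4 7 5 6)

r' f r f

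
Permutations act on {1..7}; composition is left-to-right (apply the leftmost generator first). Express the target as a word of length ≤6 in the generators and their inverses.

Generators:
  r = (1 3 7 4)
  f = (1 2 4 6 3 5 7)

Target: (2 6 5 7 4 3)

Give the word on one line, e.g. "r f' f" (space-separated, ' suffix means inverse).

  after r: (1 3 7 4)
  after f: (1 5 7 6 3)(2 4)
  after f: (1 7 3 2 6 5)
  after r: (1 4)(2 6 5 3)
  after r: (2 6 5 7 4 3)

r f f r r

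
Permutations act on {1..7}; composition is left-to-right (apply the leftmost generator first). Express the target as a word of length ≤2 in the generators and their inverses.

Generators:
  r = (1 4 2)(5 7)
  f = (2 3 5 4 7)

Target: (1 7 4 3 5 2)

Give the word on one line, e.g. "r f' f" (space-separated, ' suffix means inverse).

  after r: (1 4 2)(5 7)
  after f: (1 7 4 3 5 2)

r f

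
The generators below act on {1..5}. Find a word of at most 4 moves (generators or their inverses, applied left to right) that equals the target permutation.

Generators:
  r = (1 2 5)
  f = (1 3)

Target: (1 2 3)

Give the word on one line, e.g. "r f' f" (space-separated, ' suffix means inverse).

f' r' f r

  after f': (1 3)
  after r': (1 3 5 2)
  after f: (2 3 5)
  after r: (1 2 3)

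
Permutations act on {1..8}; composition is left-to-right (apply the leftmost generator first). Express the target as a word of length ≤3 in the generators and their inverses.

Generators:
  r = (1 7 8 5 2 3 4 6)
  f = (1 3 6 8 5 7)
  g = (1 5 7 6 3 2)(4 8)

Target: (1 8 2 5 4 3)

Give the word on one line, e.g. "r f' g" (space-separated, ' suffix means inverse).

  after f': (1 7 5 8 6 3)
  after f': (1 5 6)(3 7 8)
  after r': (1 8 2 5 4 3)

f' f' r'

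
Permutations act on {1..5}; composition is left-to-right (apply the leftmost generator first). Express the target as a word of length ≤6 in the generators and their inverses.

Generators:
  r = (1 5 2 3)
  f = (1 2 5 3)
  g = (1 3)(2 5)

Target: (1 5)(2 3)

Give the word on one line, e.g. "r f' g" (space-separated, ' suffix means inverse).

  after g': (1 3)(2 5)
  after f: (2 3)
  after g: (1 3 5 2)
  after f': (1 5)(2 3)

g' f g f'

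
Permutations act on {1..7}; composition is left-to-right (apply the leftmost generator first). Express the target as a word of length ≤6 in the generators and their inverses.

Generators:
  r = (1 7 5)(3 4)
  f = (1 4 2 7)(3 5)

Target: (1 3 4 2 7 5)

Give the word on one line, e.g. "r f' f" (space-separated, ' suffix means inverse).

  after r: (1 7 5)(3 4)
  after f': (1 2 4 5 7 3)
  after r': (1 2 3 5)(4 7)
  after f': (1 4 2 5 7)
  after r': (1 3 4 2 7 5)

r f' r' f' r'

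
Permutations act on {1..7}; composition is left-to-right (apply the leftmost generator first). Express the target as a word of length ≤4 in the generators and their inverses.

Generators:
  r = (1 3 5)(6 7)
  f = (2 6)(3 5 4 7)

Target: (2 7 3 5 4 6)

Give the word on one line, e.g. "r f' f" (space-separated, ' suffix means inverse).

  after f: (2 6)(3 5 4 7)
  after r': (1 5 4 6 2 7)
  after r': (1 3)(2 6)(4 7 5)
  after r': (2 7 3 5 4 6)

f r' r' r'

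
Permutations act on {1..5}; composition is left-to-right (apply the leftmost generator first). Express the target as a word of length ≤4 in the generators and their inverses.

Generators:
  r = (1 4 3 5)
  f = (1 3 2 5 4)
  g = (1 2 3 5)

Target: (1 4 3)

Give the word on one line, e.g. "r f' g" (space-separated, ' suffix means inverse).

  after f': (1 4 5 2 3)
  after r: (1 3 4)(2 5)
  after f': (3 5)
  after r: (1 4 3)

f' r f' r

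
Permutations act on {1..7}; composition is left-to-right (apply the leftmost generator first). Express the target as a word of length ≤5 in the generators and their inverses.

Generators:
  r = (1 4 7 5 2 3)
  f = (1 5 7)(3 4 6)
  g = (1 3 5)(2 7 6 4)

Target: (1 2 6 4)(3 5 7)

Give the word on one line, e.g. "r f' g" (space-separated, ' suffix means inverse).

  after r': (1 3 2 5 7 4)
  after r': (1 2 7)(3 5 4)
  after r': (1 5)(2 4)(3 7)
  after g': (1 3 2 6 7)
  after r': (1 2 6 4)(3 5 7)

r' r' r' g' r'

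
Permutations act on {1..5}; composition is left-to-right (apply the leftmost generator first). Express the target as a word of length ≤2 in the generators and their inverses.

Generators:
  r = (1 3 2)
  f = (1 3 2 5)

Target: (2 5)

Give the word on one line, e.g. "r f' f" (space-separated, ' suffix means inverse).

f r'

  after f: (1 3 2 5)
  after r': (2 5)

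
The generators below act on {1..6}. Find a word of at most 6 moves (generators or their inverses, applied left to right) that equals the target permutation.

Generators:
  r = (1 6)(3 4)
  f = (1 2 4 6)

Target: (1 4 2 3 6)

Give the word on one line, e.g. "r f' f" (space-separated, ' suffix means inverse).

f r' f r r

  after f: (1 2 4 6)
  after r': (1 2 3 4)
  after f: (1 4 2 3 6)
  after r: (1 3)(2 4)
  after r: (1 4 2 3 6)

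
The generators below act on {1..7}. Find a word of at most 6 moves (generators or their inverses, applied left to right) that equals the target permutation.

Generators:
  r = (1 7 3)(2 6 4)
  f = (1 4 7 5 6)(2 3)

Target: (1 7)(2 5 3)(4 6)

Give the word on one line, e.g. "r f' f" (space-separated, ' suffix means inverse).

  after r': (1 3 7)(2 4 6)
  after f: (1 2 7 4)(3 5 6)
  after f: (1 3 6 2 5)
  after r': (1 7)(2 5 3)(4 6)

r' f f r'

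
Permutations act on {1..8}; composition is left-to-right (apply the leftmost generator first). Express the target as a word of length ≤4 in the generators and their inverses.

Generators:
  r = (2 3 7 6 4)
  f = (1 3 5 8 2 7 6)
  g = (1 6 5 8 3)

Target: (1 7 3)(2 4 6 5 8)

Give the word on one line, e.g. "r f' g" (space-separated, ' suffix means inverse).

g r'

  after g: (1 6 5 8 3)
  after r': (1 7 3)(2 4 6 5 8)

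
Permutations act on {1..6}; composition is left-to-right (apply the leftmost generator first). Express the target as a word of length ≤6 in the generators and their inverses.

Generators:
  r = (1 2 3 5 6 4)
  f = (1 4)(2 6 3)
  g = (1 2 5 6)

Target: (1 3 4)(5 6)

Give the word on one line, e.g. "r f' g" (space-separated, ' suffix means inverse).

  after g': (1 6 5 2)
  after f': (1 2 4)(3 6 5)
  after r': (2 6 3 5)
  after g: (1 2)(3 6)
  after r: (1 3 4)(5 6)

g' f' r' g r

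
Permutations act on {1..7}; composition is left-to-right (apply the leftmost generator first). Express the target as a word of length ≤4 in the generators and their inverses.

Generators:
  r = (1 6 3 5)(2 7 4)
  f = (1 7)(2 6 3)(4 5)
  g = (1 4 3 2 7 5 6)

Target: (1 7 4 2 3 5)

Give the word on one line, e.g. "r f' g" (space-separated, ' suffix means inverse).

r' g g f'

  after r': (1 5 3 6)(2 4 7)
  after g: (1 6 4 5 2 3)
  after g: (3 4 6)(5 7)
  after f': (1 7 4 2 3 5)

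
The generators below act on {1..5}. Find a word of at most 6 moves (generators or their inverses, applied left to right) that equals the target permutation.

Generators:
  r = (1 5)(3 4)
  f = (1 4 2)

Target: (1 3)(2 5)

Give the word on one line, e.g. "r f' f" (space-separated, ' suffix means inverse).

  after f': (1 2 4)
  after f': (1 4 2)
  after r: (1 3 4 2 5)
  after f: (1 3 2 5 4)
  after f: (1 3)(2 5)

f' f' r f f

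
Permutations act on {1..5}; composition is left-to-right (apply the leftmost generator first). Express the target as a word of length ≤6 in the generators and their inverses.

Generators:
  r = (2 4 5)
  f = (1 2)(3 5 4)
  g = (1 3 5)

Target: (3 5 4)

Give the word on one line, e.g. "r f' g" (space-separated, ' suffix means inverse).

r f' g f'

  after r: (2 4 5)
  after f': (1 2 5)(3 4)
  after g: (1 2)(3 4 5)
  after f': (3 5 4)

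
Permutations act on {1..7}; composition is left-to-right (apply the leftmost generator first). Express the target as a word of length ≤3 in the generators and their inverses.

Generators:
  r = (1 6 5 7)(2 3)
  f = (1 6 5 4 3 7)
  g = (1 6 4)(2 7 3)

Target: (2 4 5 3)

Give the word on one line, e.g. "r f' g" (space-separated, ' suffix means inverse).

  after r: (1 6 5 7)(2 3)
  after f': (2 4 5 3)

r f'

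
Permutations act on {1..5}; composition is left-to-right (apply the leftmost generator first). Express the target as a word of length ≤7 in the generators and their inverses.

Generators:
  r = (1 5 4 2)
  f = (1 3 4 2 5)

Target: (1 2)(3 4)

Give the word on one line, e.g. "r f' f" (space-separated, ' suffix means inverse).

f r r f f

  after f: (1 3 4 2 5)
  after r: (1 3 2 4)
  after r: (1 3)(4 5)
  after f: (1 4)(2 5)
  after f: (1 2)(3 4)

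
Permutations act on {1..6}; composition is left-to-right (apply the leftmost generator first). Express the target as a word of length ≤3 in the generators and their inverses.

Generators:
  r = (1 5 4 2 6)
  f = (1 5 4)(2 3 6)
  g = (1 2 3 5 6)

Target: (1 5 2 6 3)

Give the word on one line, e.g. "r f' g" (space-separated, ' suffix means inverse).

g' g'

  after g': (1 6 5 3 2)
  after g': (1 5 2 6 3)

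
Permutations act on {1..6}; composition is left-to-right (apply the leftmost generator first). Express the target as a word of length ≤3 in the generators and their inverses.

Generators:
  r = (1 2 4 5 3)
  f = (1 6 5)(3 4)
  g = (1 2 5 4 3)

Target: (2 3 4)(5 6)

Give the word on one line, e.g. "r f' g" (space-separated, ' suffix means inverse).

f' g' r'

  after f': (1 5 6)(3 4)
  after g': (1 2)(3 5 6)
  after r': (2 3 4)(5 6)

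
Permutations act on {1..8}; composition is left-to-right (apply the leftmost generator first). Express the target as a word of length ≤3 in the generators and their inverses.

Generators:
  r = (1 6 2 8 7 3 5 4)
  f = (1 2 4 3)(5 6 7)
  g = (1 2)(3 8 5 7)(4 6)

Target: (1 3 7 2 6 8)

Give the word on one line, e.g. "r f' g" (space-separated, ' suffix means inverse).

  after f': (1 3 4 2)(5 7 6)
  after r': (1 7)(2 4 6 3 5 8)
  after g: (1 3 7 2 6 8)

f' r' g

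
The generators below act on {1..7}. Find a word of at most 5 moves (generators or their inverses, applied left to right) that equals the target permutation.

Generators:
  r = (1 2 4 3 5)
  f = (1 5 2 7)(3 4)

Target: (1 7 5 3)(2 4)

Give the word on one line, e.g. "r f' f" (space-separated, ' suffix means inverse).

  after f': (1 7 2 5)(3 4)
  after r': (1 7)(2 3)
  after r': (1 7 5 3)(2 4)

f' r' r'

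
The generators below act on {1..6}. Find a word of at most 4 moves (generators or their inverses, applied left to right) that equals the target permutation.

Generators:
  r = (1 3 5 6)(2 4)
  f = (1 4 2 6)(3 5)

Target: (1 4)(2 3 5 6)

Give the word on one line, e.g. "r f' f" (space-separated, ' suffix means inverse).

  after f': (1 6 2 4)(3 5)
  after f': (1 2)(4 6)
  after r: (1 4)(2 3 5 6)

f' f' r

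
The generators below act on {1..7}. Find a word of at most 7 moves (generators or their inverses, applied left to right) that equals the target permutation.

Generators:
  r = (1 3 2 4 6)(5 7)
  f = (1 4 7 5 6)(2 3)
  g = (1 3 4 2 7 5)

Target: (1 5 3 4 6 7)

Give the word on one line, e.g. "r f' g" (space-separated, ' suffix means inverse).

r' f g' g' f

  after r': (1 6 4 2 3)(5 7)
  after f: (3 4)(6 7)
  after g': (1 5 7 6 2 4)
  after g': (1 7 6 4 5 2 3)
  after f: (1 5 3 4 6 7)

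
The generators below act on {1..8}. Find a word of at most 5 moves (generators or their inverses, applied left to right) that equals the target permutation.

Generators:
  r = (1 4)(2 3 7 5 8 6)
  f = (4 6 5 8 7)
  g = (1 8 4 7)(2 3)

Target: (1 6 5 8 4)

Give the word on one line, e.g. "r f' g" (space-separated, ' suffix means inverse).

g' g' f

  after g': (1 7 4 8)(2 3)
  after g': (1 4)(7 8)
  after f: (1 6 5 8 4)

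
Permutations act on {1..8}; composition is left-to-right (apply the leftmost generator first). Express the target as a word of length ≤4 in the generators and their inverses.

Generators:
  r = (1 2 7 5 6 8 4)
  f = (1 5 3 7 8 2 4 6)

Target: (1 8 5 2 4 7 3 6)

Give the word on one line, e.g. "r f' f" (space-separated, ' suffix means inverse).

f' r

  after f': (1 6 4 2 8 7 3 5)
  after r: (1 8 5 2 4 7 3 6)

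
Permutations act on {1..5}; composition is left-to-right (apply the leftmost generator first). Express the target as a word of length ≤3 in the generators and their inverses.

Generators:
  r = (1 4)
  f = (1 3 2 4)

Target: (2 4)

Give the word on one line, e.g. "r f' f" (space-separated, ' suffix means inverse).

f r' f'

  after f: (1 3 2 4)
  after r': (1 3 2)
  after f': (2 4)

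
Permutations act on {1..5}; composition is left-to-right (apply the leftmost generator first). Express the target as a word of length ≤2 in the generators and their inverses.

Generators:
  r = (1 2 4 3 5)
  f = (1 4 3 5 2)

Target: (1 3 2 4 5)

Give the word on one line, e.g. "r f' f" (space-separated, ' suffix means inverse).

  after f: (1 4 3 5 2)
  after f: (1 3 2 4 5)

f f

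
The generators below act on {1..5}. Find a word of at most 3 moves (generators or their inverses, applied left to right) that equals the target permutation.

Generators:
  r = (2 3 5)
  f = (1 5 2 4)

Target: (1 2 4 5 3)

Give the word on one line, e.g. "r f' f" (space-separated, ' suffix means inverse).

  after r': (2 5 3)
  after f': (1 4 2)(3 5)
  after f': (1 2 4 5 3)

r' f' f'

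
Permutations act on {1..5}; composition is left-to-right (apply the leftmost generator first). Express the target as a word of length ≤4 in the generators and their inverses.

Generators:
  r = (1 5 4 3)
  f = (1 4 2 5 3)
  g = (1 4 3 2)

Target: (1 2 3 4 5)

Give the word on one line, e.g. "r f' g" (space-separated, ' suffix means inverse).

  after g: (1 4 3 2)
  after f: (1 2 4)(3 5)
  after r: (1 2 3 4 5)

g f r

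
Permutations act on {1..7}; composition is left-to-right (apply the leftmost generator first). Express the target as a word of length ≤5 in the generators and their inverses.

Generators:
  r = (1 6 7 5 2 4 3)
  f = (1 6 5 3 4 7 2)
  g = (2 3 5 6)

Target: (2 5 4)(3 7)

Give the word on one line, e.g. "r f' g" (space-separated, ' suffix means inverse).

f' g r

  after f': (1 2 7 4 3 5 6)
  after g: (1 3 6)(2 7 4 5)
  after r: (2 5 4)(3 7)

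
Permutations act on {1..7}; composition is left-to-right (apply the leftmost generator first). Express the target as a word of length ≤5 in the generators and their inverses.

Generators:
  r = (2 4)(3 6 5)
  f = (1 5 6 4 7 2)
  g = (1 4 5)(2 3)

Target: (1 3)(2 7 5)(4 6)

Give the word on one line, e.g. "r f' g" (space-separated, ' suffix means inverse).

r' r' f' g

  after r': (2 4)(3 5 6)
  after r': (3 6 5)
  after f': (1 2 7 4 6)(3 5)
  after g: (1 3)(2 7 5)(4 6)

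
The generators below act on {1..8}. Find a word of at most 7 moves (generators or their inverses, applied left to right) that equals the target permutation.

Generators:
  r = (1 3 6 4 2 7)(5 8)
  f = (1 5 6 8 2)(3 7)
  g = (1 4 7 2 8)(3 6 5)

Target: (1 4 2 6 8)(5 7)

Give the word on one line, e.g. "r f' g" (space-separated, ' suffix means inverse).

  after g': (1 8 2 7 4)(3 5 6)
  after r: (1 5 4 3 8 7 2)
  after g': (1 6 3 2 8 4 5)
  after r: (1 4 8 2 5 3 7)
  after f: (1 4 2 6 8)(5 7)

g' r g' r f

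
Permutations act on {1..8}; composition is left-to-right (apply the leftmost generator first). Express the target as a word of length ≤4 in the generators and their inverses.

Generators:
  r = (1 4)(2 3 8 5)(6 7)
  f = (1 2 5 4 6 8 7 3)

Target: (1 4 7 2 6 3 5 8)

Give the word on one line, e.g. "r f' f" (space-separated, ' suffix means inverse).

  after f: (1 2 5 4 6 8 7 3)
  after f: (1 5 6 7)(2 4 8 3)
  after f: (1 4 7 2 6 3 5 8)

f f f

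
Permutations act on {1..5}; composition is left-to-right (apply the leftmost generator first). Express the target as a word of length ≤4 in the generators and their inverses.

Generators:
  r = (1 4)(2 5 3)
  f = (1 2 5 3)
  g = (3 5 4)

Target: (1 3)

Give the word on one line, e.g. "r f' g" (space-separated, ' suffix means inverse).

  after f: (1 2 5 3)
  after r: (1 5 2 3 4)
  after r: (1 3)

f r r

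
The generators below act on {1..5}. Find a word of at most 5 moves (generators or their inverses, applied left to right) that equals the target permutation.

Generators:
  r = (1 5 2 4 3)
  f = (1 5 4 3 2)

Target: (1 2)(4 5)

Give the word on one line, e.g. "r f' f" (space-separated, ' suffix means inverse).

f f r'

  after f: (1 5 4 3 2)
  after f: (1 4 2 5 3)
  after r': (1 2)(4 5)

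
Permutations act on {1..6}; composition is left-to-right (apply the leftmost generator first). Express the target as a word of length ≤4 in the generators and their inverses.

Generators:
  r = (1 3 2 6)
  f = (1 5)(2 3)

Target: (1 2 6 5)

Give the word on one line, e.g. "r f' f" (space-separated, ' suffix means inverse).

  after r: (1 3 2 6)
  after f: (1 2 6 5)

r f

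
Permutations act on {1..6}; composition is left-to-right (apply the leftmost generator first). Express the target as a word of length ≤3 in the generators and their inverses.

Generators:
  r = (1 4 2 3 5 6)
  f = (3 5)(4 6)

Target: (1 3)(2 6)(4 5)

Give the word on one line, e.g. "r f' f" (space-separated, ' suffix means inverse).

r' r' r'

  after r': (1 6 5 3 2 4)
  after r': (1 5 2)(3 4 6)
  after r': (1 3)(2 6)(4 5)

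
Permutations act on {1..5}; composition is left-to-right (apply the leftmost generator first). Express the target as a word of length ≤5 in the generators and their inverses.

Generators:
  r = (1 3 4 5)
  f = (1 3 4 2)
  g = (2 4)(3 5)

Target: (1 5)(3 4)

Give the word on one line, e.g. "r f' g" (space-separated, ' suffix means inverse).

  after g': (2 4)(3 5)
  after f: (1 3 5 4)
  after g': (1 5 2 4)
  after f: (1 5)(3 4)

g' f g' f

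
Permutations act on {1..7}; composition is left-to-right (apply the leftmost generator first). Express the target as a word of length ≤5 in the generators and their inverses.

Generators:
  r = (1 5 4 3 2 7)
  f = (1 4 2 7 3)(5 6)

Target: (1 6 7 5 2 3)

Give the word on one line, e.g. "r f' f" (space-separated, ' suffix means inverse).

  after r: (1 5 4 3 2 7)
  after f: (1 6 5 2 3 7 4)
  after r': (1 6)(2 4 7 5 3)
  after f': (1 5 7 6 3 4 2)
  after f': (1 6 7 5 2 3)

r f r' f' f'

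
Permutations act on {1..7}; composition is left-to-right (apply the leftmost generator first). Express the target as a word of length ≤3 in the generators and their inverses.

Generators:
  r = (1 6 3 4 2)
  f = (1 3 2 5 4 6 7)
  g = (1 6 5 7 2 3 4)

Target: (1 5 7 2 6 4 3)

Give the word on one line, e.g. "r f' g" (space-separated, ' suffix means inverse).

  after r: (1 6 3 4 2)
  after g: (1 5 7 2 6 4 3)

r g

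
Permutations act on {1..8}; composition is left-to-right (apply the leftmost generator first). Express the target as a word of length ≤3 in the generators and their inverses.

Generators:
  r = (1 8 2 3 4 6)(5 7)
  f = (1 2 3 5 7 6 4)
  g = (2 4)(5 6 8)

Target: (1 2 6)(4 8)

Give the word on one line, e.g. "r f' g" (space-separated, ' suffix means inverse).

r' f g'

  after r': (1 6 4 3 2 8)(5 7)
  after f: (1 4 5 6)(2 8)
  after g': (1 2 6)(4 8)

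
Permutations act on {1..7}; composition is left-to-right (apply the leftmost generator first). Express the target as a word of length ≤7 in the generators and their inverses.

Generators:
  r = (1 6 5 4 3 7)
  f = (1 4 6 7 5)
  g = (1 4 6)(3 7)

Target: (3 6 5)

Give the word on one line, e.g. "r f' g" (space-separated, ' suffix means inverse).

g f' r' f f

  after g: (1 4 6)(3 7)
  after f': (3 6 5 7)
  after r': (1 7 4 5 3)
  after f: (1 5 3 4)(6 7)
  after f: (3 6 5)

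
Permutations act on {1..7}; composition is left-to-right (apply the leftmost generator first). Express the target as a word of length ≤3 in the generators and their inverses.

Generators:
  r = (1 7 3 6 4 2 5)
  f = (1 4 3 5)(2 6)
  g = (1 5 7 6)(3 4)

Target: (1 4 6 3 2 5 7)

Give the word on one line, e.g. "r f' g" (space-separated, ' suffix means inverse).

g' r

  after g': (1 6 7 5)(3 4)
  after r: (1 4 6 3 2 5 7)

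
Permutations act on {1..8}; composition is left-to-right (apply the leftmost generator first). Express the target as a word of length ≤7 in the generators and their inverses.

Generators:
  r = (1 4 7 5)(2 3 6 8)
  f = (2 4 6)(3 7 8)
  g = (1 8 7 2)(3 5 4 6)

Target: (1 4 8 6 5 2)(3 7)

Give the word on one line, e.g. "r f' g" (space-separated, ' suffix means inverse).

  after f: (2 4 6)(3 7 8)
  after r': (1 5 7 6 8 2)(3 4)
  after g': (1 3 5 8 7 4 6)
  after f: (1 7 6)(2 4)(3 5)
  after r': (1 4 8 6 5 2)(3 7)

f r' g' f r'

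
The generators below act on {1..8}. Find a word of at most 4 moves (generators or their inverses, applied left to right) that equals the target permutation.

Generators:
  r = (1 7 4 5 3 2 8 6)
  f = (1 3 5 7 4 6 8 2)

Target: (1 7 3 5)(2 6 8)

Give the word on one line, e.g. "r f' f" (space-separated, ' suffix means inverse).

  after r': (1 6 8 2 3 5 4 7)
  after f': (1 4 5 7 2)
  after r': (1 7 3 5)(2 6 8)

r' f' r'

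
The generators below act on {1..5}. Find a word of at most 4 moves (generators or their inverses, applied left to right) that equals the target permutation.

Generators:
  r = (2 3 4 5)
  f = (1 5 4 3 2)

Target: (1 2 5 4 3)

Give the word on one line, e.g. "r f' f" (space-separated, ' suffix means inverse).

  after r: (2 3 4 5)
  after r: (2 4)(3 5)
  after f': (1 2 5 4 3)

r r f'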